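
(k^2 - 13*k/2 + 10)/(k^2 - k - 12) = (k - 5/2)/(k + 3)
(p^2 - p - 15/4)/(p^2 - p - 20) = (-p^2 + p + 15/4)/(-p^2 + p + 20)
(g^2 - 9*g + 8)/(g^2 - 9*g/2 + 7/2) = 2*(g - 8)/(2*g - 7)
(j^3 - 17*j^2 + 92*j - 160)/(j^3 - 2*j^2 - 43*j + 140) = (j - 8)/(j + 7)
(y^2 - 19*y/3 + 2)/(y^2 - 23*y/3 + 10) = (3*y - 1)/(3*y - 5)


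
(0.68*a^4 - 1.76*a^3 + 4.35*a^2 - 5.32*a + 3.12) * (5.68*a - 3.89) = 3.8624*a^5 - 12.642*a^4 + 31.5544*a^3 - 47.1391*a^2 + 38.4164*a - 12.1368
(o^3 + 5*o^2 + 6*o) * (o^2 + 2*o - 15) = o^5 + 7*o^4 + o^3 - 63*o^2 - 90*o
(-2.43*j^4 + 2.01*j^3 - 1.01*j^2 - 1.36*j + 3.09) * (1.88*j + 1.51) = -4.5684*j^5 + 0.109499999999999*j^4 + 1.1363*j^3 - 4.0819*j^2 + 3.7556*j + 4.6659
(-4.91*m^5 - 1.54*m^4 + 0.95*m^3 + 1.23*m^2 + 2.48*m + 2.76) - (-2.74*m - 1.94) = -4.91*m^5 - 1.54*m^4 + 0.95*m^3 + 1.23*m^2 + 5.22*m + 4.7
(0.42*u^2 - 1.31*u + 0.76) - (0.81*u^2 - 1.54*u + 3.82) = -0.39*u^2 + 0.23*u - 3.06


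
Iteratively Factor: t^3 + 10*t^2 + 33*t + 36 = (t + 4)*(t^2 + 6*t + 9) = (t + 3)*(t + 4)*(t + 3)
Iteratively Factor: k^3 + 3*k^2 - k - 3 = (k + 3)*(k^2 - 1) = (k - 1)*(k + 3)*(k + 1)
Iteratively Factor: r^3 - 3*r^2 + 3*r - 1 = (r - 1)*(r^2 - 2*r + 1) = (r - 1)^2*(r - 1)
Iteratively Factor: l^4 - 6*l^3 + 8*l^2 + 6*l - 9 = (l - 3)*(l^3 - 3*l^2 - l + 3) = (l - 3)*(l + 1)*(l^2 - 4*l + 3) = (l - 3)*(l - 1)*(l + 1)*(l - 3)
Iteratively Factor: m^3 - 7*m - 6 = (m - 3)*(m^2 + 3*m + 2) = (m - 3)*(m + 1)*(m + 2)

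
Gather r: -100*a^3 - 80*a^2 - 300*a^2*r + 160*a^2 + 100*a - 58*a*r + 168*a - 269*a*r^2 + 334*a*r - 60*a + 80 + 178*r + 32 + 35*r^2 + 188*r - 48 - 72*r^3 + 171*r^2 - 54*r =-100*a^3 + 80*a^2 + 208*a - 72*r^3 + r^2*(206 - 269*a) + r*(-300*a^2 + 276*a + 312) + 64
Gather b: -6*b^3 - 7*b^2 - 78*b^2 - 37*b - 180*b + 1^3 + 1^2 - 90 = -6*b^3 - 85*b^2 - 217*b - 88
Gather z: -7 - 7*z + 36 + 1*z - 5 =24 - 6*z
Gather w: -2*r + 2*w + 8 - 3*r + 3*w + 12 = -5*r + 5*w + 20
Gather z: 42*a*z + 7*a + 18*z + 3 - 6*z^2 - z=7*a - 6*z^2 + z*(42*a + 17) + 3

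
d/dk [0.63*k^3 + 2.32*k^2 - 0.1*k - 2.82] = 1.89*k^2 + 4.64*k - 0.1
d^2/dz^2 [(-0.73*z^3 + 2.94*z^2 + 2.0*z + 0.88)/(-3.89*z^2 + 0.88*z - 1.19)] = (-1.4210854715202e-14*z^5 - 86.284678*z^3 - 2.82690000000001*z^2 + 79.826214*z - 5.731196)/(58.863869*z^6 - 39.948744*z^5 + 63.058845*z^4 - 25.12312*z^3 + 19.290495*z^2 - 3.738504*z + 1.685159)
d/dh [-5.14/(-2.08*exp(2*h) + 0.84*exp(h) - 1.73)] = (4.3176 - 21.3824*exp(h))*exp(h)/(2.08*exp(2*h) - 0.84*exp(h) + 1.73)^2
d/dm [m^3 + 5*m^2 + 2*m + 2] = 3*m^2 + 10*m + 2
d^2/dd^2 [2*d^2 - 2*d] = 4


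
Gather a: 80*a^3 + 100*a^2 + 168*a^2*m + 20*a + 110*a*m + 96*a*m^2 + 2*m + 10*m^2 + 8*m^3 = 80*a^3 + a^2*(168*m + 100) + a*(96*m^2 + 110*m + 20) + 8*m^3 + 10*m^2 + 2*m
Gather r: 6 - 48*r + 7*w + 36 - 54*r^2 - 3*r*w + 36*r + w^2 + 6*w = -54*r^2 + r*(-3*w - 12) + w^2 + 13*w + 42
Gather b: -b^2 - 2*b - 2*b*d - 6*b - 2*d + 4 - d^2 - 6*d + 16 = -b^2 + b*(-2*d - 8) - d^2 - 8*d + 20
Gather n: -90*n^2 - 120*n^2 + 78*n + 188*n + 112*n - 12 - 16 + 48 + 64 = -210*n^2 + 378*n + 84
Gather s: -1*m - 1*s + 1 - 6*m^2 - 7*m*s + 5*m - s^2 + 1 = -6*m^2 + 4*m - s^2 + s*(-7*m - 1) + 2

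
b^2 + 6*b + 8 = (b + 2)*(b + 4)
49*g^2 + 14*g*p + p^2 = (7*g + p)^2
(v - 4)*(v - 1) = v^2 - 5*v + 4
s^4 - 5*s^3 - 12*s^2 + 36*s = s*(s - 6)*(s - 2)*(s + 3)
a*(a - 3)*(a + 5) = a^3 + 2*a^2 - 15*a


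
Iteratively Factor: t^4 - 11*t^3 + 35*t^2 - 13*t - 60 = (t - 4)*(t^3 - 7*t^2 + 7*t + 15) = (t - 4)*(t + 1)*(t^2 - 8*t + 15) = (t - 4)*(t - 3)*(t + 1)*(t - 5)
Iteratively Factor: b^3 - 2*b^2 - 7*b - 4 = (b + 1)*(b^2 - 3*b - 4) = (b - 4)*(b + 1)*(b + 1)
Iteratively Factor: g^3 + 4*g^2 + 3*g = (g + 3)*(g^2 + g) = (g + 1)*(g + 3)*(g)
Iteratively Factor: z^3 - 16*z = (z)*(z^2 - 16) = z*(z - 4)*(z + 4)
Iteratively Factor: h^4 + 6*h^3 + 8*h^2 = (h + 4)*(h^3 + 2*h^2) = (h + 2)*(h + 4)*(h^2) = h*(h + 2)*(h + 4)*(h)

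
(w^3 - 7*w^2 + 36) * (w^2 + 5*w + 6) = w^5 - 2*w^4 - 29*w^3 - 6*w^2 + 180*w + 216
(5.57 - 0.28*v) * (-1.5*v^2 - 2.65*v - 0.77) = 0.42*v^3 - 7.613*v^2 - 14.5449*v - 4.2889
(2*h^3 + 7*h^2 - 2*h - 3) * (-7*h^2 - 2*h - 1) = -14*h^5 - 53*h^4 - 2*h^3 + 18*h^2 + 8*h + 3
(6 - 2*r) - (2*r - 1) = 7 - 4*r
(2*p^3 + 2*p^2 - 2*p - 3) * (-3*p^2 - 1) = -6*p^5 - 6*p^4 + 4*p^3 + 7*p^2 + 2*p + 3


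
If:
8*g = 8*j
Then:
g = j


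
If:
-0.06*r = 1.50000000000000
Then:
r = -25.00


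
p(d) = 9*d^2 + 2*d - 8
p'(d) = 18*d + 2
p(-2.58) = 46.75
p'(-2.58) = -44.44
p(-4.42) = 158.99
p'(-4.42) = -77.56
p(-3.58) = 100.19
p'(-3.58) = -62.44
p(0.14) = -7.54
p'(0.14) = 4.52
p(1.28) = 9.31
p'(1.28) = 25.04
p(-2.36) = 37.41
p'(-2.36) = -40.48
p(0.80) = -0.64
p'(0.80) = 16.40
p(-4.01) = 128.70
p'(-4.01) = -70.18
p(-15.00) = 1987.00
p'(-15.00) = -268.00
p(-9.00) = 703.00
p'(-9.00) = -160.00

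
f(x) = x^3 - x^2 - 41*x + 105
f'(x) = 3*x^2 - 2*x - 41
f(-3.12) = 192.81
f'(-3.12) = -5.56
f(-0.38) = 120.38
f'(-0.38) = -39.81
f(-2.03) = 175.74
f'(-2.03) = -24.58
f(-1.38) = 157.05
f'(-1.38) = -32.53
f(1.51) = 44.25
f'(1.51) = -37.18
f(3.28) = -4.95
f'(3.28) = -15.28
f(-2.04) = 175.99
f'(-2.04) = -24.44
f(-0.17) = 111.94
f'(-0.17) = -40.57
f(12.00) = 1197.00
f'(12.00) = 367.00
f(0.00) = 105.00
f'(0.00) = -41.00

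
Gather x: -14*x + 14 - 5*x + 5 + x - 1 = 18 - 18*x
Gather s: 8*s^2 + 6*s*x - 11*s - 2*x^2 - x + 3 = 8*s^2 + s*(6*x - 11) - 2*x^2 - x + 3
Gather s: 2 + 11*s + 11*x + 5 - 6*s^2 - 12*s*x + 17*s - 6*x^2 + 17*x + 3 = -6*s^2 + s*(28 - 12*x) - 6*x^2 + 28*x + 10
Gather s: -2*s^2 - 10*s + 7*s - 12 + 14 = -2*s^2 - 3*s + 2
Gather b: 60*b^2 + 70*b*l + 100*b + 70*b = 60*b^2 + b*(70*l + 170)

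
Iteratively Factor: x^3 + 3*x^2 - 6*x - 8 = (x + 4)*(x^2 - x - 2) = (x + 1)*(x + 4)*(x - 2)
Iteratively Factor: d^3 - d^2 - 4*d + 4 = (d + 2)*(d^2 - 3*d + 2) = (d - 2)*(d + 2)*(d - 1)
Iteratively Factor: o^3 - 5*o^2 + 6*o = (o - 3)*(o^2 - 2*o) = o*(o - 3)*(o - 2)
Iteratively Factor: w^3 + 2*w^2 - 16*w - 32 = (w - 4)*(w^2 + 6*w + 8) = (w - 4)*(w + 4)*(w + 2)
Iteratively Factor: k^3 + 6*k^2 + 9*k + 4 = (k + 4)*(k^2 + 2*k + 1) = (k + 1)*(k + 4)*(k + 1)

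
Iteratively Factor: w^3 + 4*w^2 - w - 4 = (w + 4)*(w^2 - 1) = (w + 1)*(w + 4)*(w - 1)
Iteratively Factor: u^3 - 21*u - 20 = (u + 1)*(u^2 - u - 20) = (u - 5)*(u + 1)*(u + 4)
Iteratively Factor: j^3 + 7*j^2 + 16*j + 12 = (j + 3)*(j^2 + 4*j + 4) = (j + 2)*(j + 3)*(j + 2)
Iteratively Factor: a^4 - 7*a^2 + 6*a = (a - 1)*(a^3 + a^2 - 6*a) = (a - 1)*(a + 3)*(a^2 - 2*a) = a*(a - 1)*(a + 3)*(a - 2)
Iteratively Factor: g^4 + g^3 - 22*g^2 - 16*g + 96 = (g - 4)*(g^3 + 5*g^2 - 2*g - 24) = (g - 4)*(g + 3)*(g^2 + 2*g - 8) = (g - 4)*(g + 3)*(g + 4)*(g - 2)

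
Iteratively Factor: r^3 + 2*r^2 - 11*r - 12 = (r + 4)*(r^2 - 2*r - 3) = (r + 1)*(r + 4)*(r - 3)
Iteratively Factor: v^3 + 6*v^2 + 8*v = (v + 4)*(v^2 + 2*v) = (v + 2)*(v + 4)*(v)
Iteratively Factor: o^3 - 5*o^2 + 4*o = (o)*(o^2 - 5*o + 4) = o*(o - 1)*(o - 4)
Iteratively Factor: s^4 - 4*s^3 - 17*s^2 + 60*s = (s - 3)*(s^3 - s^2 - 20*s) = s*(s - 3)*(s^2 - s - 20) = s*(s - 3)*(s + 4)*(s - 5)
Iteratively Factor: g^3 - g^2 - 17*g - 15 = (g - 5)*(g^2 + 4*g + 3) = (g - 5)*(g + 1)*(g + 3)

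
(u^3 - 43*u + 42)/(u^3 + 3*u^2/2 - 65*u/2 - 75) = 2*(u^2 + 6*u - 7)/(2*u^2 + 15*u + 25)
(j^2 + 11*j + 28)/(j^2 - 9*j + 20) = (j^2 + 11*j + 28)/(j^2 - 9*j + 20)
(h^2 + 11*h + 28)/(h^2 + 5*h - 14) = (h + 4)/(h - 2)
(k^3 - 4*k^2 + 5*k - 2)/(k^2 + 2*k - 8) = (k^2 - 2*k + 1)/(k + 4)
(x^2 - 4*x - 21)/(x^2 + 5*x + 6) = (x - 7)/(x + 2)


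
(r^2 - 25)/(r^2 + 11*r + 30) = (r - 5)/(r + 6)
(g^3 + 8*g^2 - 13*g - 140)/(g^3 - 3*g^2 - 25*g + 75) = (g^2 + 3*g - 28)/(g^2 - 8*g + 15)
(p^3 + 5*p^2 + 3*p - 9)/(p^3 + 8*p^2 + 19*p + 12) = (p^2 + 2*p - 3)/(p^2 + 5*p + 4)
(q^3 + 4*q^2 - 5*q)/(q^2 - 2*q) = (q^2 + 4*q - 5)/(q - 2)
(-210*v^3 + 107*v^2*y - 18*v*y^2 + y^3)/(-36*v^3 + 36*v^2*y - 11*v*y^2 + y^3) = (35*v^2 - 12*v*y + y^2)/(6*v^2 - 5*v*y + y^2)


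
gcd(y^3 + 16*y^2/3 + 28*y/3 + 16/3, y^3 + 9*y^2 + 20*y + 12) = y + 2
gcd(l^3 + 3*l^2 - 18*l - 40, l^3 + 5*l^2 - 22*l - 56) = l^2 - 2*l - 8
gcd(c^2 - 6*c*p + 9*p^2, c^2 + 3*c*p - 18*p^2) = -c + 3*p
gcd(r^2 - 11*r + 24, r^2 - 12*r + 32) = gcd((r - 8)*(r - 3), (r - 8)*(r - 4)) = r - 8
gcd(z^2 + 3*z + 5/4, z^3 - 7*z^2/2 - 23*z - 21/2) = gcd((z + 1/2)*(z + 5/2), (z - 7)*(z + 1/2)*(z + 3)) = z + 1/2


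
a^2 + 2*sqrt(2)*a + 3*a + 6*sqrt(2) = (a + 3)*(a + 2*sqrt(2))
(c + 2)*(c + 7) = c^2 + 9*c + 14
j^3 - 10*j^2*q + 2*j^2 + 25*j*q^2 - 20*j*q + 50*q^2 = (j + 2)*(j - 5*q)^2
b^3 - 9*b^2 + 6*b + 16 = (b - 8)*(b - 2)*(b + 1)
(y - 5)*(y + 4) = y^2 - y - 20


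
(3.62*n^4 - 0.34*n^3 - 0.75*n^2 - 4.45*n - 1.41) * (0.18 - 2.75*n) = -9.955*n^5 + 1.5866*n^4 + 2.0013*n^3 + 12.1025*n^2 + 3.0765*n - 0.2538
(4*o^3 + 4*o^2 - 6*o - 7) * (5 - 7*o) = -28*o^4 - 8*o^3 + 62*o^2 + 19*o - 35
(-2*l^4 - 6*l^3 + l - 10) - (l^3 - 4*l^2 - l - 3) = -2*l^4 - 7*l^3 + 4*l^2 + 2*l - 7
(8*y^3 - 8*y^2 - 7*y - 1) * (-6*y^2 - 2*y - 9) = -48*y^5 + 32*y^4 - 14*y^3 + 92*y^2 + 65*y + 9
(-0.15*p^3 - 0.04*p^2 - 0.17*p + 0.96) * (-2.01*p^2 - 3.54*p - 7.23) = 0.3015*p^5 + 0.6114*p^4 + 1.5678*p^3 - 1.0386*p^2 - 2.1693*p - 6.9408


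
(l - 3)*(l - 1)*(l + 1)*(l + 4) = l^4 + l^3 - 13*l^2 - l + 12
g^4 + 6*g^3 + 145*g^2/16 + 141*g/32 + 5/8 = (g + 1/4)*(g + 1/2)*(g + 5/4)*(g + 4)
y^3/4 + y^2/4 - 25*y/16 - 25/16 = (y/4 + 1/4)*(y - 5/2)*(y + 5/2)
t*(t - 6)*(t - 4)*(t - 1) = t^4 - 11*t^3 + 34*t^2 - 24*t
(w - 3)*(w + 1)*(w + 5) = w^3 + 3*w^2 - 13*w - 15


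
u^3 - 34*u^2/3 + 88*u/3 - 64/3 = (u - 8)*(u - 2)*(u - 4/3)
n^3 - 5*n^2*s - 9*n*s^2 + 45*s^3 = (n - 5*s)*(n - 3*s)*(n + 3*s)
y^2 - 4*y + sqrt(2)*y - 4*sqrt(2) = (y - 4)*(y + sqrt(2))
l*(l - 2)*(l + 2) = l^3 - 4*l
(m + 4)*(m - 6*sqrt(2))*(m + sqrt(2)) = m^3 - 5*sqrt(2)*m^2 + 4*m^2 - 20*sqrt(2)*m - 12*m - 48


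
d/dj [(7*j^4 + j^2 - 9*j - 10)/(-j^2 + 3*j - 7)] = (-14*j^5 + 63*j^4 - 196*j^3 - 6*j^2 - 34*j + 93)/(j^4 - 6*j^3 + 23*j^2 - 42*j + 49)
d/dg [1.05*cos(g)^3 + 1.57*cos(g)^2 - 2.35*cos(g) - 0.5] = (-3.15*cos(g)^2 - 3.14*cos(g) + 2.35)*sin(g)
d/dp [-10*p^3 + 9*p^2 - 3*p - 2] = -30*p^2 + 18*p - 3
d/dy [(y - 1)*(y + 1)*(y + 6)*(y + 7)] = 4*y^3 + 39*y^2 + 82*y - 13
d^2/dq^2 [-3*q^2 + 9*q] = -6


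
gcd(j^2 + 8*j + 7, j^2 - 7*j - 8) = j + 1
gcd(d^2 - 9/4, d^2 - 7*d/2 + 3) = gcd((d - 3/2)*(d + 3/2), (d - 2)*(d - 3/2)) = d - 3/2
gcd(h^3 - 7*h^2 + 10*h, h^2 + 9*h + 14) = 1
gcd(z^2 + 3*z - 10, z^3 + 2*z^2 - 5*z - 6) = z - 2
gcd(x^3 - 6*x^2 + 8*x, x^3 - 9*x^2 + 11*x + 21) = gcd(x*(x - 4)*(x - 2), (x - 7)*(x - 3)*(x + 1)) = 1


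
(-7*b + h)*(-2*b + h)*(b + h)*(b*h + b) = 14*b^4*h + 14*b^4 + 5*b^3*h^2 + 5*b^3*h - 8*b^2*h^3 - 8*b^2*h^2 + b*h^4 + b*h^3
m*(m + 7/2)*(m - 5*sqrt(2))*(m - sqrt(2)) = m^4 - 6*sqrt(2)*m^3 + 7*m^3/2 - 21*sqrt(2)*m^2 + 10*m^2 + 35*m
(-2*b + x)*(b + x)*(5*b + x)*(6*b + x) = -60*b^4 - 52*b^3*x + 17*b^2*x^2 + 10*b*x^3 + x^4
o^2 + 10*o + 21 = (o + 3)*(o + 7)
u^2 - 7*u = u*(u - 7)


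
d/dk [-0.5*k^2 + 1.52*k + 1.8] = 1.52 - 1.0*k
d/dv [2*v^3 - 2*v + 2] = 6*v^2 - 2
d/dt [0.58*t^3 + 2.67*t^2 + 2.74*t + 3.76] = 1.74*t^2 + 5.34*t + 2.74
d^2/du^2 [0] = 0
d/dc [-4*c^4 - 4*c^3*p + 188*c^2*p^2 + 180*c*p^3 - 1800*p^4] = -16*c^3 - 12*c^2*p + 376*c*p^2 + 180*p^3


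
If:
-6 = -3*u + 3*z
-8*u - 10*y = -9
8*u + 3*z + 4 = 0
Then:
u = 2/11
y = 83/110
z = -20/11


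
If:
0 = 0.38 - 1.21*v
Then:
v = 0.31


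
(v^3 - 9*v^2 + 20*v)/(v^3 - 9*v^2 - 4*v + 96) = v*(v - 5)/(v^2 - 5*v - 24)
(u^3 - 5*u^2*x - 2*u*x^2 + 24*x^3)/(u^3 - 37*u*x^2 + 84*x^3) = (u + 2*x)/(u + 7*x)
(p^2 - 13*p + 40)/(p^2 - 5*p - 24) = (p - 5)/(p + 3)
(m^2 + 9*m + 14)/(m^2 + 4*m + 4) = (m + 7)/(m + 2)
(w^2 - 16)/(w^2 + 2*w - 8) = (w - 4)/(w - 2)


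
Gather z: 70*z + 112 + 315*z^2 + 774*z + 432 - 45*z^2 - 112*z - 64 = 270*z^2 + 732*z + 480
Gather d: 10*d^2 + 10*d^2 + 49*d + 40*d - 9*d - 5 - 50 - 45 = 20*d^2 + 80*d - 100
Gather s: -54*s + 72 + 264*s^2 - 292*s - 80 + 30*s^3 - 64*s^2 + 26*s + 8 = 30*s^3 + 200*s^2 - 320*s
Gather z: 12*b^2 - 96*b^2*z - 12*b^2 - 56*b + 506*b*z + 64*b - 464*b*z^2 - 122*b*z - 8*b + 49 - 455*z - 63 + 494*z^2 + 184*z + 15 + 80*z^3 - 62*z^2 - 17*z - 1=80*z^3 + z^2*(432 - 464*b) + z*(-96*b^2 + 384*b - 288)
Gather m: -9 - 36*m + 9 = -36*m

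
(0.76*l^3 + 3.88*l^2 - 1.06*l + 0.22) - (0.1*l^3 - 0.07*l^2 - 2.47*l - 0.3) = 0.66*l^3 + 3.95*l^2 + 1.41*l + 0.52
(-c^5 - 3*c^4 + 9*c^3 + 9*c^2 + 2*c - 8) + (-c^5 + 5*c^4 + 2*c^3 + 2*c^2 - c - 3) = -2*c^5 + 2*c^4 + 11*c^3 + 11*c^2 + c - 11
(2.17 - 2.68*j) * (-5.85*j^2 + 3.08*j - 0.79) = 15.678*j^3 - 20.9489*j^2 + 8.8008*j - 1.7143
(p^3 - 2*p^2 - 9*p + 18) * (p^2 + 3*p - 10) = p^5 + p^4 - 25*p^3 + 11*p^2 + 144*p - 180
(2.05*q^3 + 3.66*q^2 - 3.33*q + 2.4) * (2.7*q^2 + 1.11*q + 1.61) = 5.535*q^5 + 12.1575*q^4 - 1.6279*q^3 + 8.6763*q^2 - 2.6973*q + 3.864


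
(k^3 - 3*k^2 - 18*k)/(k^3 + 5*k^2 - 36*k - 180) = k*(k + 3)/(k^2 + 11*k + 30)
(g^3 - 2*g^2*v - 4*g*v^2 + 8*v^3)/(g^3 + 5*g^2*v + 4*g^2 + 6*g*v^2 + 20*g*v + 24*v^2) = (g^2 - 4*g*v + 4*v^2)/(g^2 + 3*g*v + 4*g + 12*v)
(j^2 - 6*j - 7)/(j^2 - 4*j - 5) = (j - 7)/(j - 5)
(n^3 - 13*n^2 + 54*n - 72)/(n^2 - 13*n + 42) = (n^2 - 7*n + 12)/(n - 7)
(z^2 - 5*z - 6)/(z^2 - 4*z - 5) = (z - 6)/(z - 5)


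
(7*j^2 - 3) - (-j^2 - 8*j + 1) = 8*j^2 + 8*j - 4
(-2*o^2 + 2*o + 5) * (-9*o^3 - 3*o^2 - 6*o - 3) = 18*o^5 - 12*o^4 - 39*o^3 - 21*o^2 - 36*o - 15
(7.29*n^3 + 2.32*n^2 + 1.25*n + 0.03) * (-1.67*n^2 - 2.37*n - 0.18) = -12.1743*n^5 - 21.1517*n^4 - 8.8981*n^3 - 3.4302*n^2 - 0.2961*n - 0.0054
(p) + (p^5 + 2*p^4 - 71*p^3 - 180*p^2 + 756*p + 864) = p^5 + 2*p^4 - 71*p^3 - 180*p^2 + 757*p + 864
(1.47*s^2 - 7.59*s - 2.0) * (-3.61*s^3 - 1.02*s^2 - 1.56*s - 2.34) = -5.3067*s^5 + 25.9005*s^4 + 12.6686*s^3 + 10.4406*s^2 + 20.8806*s + 4.68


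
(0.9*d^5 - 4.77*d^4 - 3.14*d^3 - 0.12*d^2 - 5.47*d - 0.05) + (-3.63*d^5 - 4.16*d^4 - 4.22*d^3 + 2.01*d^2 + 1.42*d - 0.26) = -2.73*d^5 - 8.93*d^4 - 7.36*d^3 + 1.89*d^2 - 4.05*d - 0.31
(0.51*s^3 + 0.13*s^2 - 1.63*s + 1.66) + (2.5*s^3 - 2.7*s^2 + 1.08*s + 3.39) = 3.01*s^3 - 2.57*s^2 - 0.55*s + 5.05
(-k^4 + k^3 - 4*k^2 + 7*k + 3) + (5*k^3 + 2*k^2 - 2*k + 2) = -k^4 + 6*k^3 - 2*k^2 + 5*k + 5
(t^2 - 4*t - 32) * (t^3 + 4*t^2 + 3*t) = t^5 - 45*t^3 - 140*t^2 - 96*t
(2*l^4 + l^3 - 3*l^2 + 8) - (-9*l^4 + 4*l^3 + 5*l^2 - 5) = 11*l^4 - 3*l^3 - 8*l^2 + 13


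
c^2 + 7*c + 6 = (c + 1)*(c + 6)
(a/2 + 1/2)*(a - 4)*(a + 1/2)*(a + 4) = a^4/2 + 3*a^3/4 - 31*a^2/4 - 12*a - 4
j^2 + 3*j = j*(j + 3)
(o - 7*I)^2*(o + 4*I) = o^3 - 10*I*o^2 + 7*o - 196*I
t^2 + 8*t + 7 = (t + 1)*(t + 7)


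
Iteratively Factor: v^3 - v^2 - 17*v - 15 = (v + 1)*(v^2 - 2*v - 15) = (v + 1)*(v + 3)*(v - 5)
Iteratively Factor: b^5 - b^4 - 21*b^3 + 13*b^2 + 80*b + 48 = (b - 4)*(b^4 + 3*b^3 - 9*b^2 - 23*b - 12) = (b - 4)*(b + 4)*(b^3 - b^2 - 5*b - 3) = (b - 4)*(b - 3)*(b + 4)*(b^2 + 2*b + 1) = (b - 4)*(b - 3)*(b + 1)*(b + 4)*(b + 1)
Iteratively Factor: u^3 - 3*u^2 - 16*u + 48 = (u + 4)*(u^2 - 7*u + 12) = (u - 4)*(u + 4)*(u - 3)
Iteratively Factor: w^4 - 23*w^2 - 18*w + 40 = (w + 2)*(w^3 - 2*w^2 - 19*w + 20) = (w + 2)*(w + 4)*(w^2 - 6*w + 5) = (w - 1)*(w + 2)*(w + 4)*(w - 5)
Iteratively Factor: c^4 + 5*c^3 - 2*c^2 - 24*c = (c + 4)*(c^3 + c^2 - 6*c) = (c + 3)*(c + 4)*(c^2 - 2*c) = (c - 2)*(c + 3)*(c + 4)*(c)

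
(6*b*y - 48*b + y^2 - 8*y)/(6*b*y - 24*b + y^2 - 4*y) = (y - 8)/(y - 4)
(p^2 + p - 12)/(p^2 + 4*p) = (p - 3)/p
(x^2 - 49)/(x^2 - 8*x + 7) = (x + 7)/(x - 1)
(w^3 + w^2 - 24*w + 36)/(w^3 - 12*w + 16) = (w^2 + 3*w - 18)/(w^2 + 2*w - 8)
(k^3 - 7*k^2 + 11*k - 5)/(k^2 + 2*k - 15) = (k^3 - 7*k^2 + 11*k - 5)/(k^2 + 2*k - 15)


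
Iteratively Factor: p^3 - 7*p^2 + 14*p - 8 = (p - 2)*(p^2 - 5*p + 4) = (p - 2)*(p - 1)*(p - 4)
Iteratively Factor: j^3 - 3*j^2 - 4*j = (j - 4)*(j^2 + j) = j*(j - 4)*(j + 1)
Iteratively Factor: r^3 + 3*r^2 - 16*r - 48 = (r + 4)*(r^2 - r - 12) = (r - 4)*(r + 4)*(r + 3)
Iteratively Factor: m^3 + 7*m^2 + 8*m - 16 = (m + 4)*(m^2 + 3*m - 4) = (m - 1)*(m + 4)*(m + 4)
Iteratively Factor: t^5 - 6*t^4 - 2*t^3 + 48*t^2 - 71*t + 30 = (t - 1)*(t^4 - 5*t^3 - 7*t^2 + 41*t - 30) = (t - 5)*(t - 1)*(t^3 - 7*t + 6) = (t - 5)*(t - 1)^2*(t^2 + t - 6) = (t - 5)*(t - 1)^2*(t + 3)*(t - 2)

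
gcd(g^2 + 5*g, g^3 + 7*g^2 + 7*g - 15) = g + 5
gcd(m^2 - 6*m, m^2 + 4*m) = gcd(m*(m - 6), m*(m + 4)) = m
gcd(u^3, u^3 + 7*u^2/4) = u^2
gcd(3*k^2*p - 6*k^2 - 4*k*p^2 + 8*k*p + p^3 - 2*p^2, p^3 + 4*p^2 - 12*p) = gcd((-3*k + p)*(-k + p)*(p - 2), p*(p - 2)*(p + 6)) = p - 2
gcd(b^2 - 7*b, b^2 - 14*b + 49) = b - 7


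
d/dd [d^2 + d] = 2*d + 1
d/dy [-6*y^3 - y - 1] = -18*y^2 - 1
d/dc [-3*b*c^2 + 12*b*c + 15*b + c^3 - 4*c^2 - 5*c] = -6*b*c + 12*b + 3*c^2 - 8*c - 5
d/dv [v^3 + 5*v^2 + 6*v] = 3*v^2 + 10*v + 6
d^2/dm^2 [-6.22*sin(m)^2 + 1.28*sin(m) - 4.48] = 24.88*sin(m)^2 - 1.28*sin(m) - 12.44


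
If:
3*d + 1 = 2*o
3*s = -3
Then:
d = 2*o/3 - 1/3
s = -1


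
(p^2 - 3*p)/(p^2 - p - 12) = p*(3 - p)/(-p^2 + p + 12)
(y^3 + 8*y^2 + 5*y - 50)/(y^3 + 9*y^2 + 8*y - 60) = (y + 5)/(y + 6)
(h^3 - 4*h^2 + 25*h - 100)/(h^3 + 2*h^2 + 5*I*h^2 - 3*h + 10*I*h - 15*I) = (h^2 - h*(4 + 5*I) + 20*I)/(h^2 + 2*h - 3)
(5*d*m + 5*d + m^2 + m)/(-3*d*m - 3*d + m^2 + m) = (-5*d - m)/(3*d - m)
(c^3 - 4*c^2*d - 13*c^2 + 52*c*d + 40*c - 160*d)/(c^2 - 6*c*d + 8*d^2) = (c^2 - 13*c + 40)/(c - 2*d)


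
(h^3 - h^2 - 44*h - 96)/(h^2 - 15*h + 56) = (h^2 + 7*h + 12)/(h - 7)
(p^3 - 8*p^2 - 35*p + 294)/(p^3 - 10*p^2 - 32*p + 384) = (p^2 - 14*p + 49)/(p^2 - 16*p + 64)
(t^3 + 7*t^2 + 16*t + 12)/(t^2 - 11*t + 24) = (t^3 + 7*t^2 + 16*t + 12)/(t^2 - 11*t + 24)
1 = 1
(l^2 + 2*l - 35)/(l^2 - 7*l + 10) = (l + 7)/(l - 2)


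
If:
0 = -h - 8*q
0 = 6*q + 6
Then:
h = 8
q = -1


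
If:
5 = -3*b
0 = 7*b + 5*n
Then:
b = -5/3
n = 7/3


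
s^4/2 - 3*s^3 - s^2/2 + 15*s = s*(s/2 + 1)*(s - 5)*(s - 3)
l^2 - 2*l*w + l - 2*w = (l + 1)*(l - 2*w)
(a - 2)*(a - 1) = a^2 - 3*a + 2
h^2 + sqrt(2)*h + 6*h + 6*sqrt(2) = (h + 6)*(h + sqrt(2))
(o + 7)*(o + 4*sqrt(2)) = o^2 + 4*sqrt(2)*o + 7*o + 28*sqrt(2)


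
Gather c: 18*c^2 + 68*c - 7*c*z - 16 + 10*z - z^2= 18*c^2 + c*(68 - 7*z) - z^2 + 10*z - 16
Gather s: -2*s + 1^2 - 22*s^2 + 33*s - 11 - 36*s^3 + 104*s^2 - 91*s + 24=-36*s^3 + 82*s^2 - 60*s + 14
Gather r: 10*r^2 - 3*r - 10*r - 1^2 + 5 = 10*r^2 - 13*r + 4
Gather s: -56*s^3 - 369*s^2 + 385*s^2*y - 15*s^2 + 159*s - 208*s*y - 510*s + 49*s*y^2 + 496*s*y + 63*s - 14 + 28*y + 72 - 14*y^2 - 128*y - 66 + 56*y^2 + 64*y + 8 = -56*s^3 + s^2*(385*y - 384) + s*(49*y^2 + 288*y - 288) + 42*y^2 - 36*y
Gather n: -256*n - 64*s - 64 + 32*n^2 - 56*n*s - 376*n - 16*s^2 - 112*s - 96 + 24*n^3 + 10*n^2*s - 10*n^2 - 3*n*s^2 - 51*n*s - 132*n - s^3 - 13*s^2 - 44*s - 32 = 24*n^3 + n^2*(10*s + 22) + n*(-3*s^2 - 107*s - 764) - s^3 - 29*s^2 - 220*s - 192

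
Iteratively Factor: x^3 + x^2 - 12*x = (x - 3)*(x^2 + 4*x) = (x - 3)*(x + 4)*(x)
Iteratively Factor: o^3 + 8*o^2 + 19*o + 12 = (o + 3)*(o^2 + 5*o + 4) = (o + 1)*(o + 3)*(o + 4)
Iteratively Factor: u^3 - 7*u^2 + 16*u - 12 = (u - 2)*(u^2 - 5*u + 6) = (u - 3)*(u - 2)*(u - 2)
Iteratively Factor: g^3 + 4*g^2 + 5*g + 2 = (g + 1)*(g^2 + 3*g + 2) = (g + 1)*(g + 2)*(g + 1)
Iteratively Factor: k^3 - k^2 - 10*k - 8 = (k - 4)*(k^2 + 3*k + 2) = (k - 4)*(k + 2)*(k + 1)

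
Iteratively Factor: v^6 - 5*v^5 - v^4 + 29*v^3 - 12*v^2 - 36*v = (v + 1)*(v^5 - 6*v^4 + 5*v^3 + 24*v^2 - 36*v) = v*(v + 1)*(v^4 - 6*v^3 + 5*v^2 + 24*v - 36) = v*(v + 1)*(v + 2)*(v^3 - 8*v^2 + 21*v - 18) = v*(v - 2)*(v + 1)*(v + 2)*(v^2 - 6*v + 9) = v*(v - 3)*(v - 2)*(v + 1)*(v + 2)*(v - 3)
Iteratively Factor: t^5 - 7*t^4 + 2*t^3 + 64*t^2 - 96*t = (t + 3)*(t^4 - 10*t^3 + 32*t^2 - 32*t) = (t - 4)*(t + 3)*(t^3 - 6*t^2 + 8*t) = (t - 4)*(t - 2)*(t + 3)*(t^2 - 4*t) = t*(t - 4)*(t - 2)*(t + 3)*(t - 4)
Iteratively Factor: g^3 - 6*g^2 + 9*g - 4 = (g - 1)*(g^2 - 5*g + 4) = (g - 1)^2*(g - 4)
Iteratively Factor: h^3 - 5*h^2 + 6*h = (h)*(h^2 - 5*h + 6) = h*(h - 2)*(h - 3)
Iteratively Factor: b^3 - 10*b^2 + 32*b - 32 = (b - 4)*(b^2 - 6*b + 8) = (b - 4)^2*(b - 2)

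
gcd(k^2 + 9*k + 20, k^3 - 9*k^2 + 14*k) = 1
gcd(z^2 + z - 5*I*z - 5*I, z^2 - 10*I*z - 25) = z - 5*I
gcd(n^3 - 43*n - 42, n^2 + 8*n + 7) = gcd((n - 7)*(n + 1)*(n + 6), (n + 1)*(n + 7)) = n + 1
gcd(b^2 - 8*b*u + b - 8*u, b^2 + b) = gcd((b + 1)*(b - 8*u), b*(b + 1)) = b + 1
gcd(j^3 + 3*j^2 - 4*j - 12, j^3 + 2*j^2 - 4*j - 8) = j^2 - 4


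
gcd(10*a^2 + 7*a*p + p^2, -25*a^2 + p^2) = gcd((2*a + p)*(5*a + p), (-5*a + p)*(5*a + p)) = 5*a + p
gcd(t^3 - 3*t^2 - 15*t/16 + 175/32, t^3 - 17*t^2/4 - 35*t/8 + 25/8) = t + 5/4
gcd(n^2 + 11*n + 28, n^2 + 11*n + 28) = n^2 + 11*n + 28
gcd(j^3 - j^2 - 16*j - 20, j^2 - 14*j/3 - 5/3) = j - 5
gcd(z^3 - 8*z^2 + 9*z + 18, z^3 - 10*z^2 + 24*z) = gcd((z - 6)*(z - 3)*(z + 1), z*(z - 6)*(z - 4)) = z - 6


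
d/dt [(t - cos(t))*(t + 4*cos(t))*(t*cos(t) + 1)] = -t^3*sin(t) - 3*t^2*sin(2*t) + 3*t^2*cos(t) + 3*t*sin(3*t) + 3*t*cos(2*t) + 5*t + 4*sin(2*t) - cos(3*t)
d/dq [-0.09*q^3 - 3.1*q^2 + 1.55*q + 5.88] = -0.27*q^2 - 6.2*q + 1.55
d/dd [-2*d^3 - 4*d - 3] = -6*d^2 - 4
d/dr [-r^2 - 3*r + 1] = -2*r - 3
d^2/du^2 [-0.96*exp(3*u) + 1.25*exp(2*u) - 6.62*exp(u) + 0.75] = (-8.64*exp(2*u) + 5.0*exp(u) - 6.62)*exp(u)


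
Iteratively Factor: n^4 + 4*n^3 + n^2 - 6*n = (n)*(n^3 + 4*n^2 + n - 6) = n*(n + 3)*(n^2 + n - 2) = n*(n - 1)*(n + 3)*(n + 2)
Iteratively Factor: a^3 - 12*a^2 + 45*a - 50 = (a - 5)*(a^2 - 7*a + 10) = (a - 5)*(a - 2)*(a - 5)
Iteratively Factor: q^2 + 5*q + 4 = (q + 4)*(q + 1)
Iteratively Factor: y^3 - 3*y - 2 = (y - 2)*(y^2 + 2*y + 1) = (y - 2)*(y + 1)*(y + 1)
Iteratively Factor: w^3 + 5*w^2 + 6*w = (w)*(w^2 + 5*w + 6) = w*(w + 2)*(w + 3)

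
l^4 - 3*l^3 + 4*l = l*(l - 2)^2*(l + 1)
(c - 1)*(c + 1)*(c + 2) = c^3 + 2*c^2 - c - 2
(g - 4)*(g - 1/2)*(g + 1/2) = g^3 - 4*g^2 - g/4 + 1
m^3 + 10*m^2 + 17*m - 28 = (m - 1)*(m + 4)*(m + 7)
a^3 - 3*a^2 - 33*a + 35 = (a - 7)*(a - 1)*(a + 5)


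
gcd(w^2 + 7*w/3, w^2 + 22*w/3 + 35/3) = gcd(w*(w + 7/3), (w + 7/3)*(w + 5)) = w + 7/3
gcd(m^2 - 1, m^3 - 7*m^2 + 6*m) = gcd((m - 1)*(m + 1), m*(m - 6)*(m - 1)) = m - 1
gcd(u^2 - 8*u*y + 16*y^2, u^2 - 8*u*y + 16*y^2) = u^2 - 8*u*y + 16*y^2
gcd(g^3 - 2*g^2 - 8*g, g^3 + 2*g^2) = g^2 + 2*g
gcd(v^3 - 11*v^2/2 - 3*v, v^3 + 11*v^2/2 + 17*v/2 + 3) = v + 1/2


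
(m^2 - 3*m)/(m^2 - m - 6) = m/(m + 2)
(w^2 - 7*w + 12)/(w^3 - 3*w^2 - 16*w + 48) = 1/(w + 4)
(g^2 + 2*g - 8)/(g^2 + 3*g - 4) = (g - 2)/(g - 1)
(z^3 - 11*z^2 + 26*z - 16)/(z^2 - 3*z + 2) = z - 8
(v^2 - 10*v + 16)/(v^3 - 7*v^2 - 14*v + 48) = 1/(v + 3)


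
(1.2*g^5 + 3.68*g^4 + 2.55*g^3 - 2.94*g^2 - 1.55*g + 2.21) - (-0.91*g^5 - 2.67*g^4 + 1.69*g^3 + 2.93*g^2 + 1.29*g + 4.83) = 2.11*g^5 + 6.35*g^4 + 0.86*g^3 - 5.87*g^2 - 2.84*g - 2.62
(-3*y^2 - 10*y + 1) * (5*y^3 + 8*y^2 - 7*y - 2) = -15*y^5 - 74*y^4 - 54*y^3 + 84*y^2 + 13*y - 2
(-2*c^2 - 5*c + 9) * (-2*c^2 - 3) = 4*c^4 + 10*c^3 - 12*c^2 + 15*c - 27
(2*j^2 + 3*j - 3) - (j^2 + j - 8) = j^2 + 2*j + 5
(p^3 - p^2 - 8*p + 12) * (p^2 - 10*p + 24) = p^5 - 11*p^4 + 26*p^3 + 68*p^2 - 312*p + 288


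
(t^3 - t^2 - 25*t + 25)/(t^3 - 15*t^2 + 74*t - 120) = (t^2 + 4*t - 5)/(t^2 - 10*t + 24)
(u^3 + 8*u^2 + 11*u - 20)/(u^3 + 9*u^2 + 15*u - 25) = (u + 4)/(u + 5)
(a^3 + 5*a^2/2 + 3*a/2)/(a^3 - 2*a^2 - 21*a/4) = 2*(a + 1)/(2*a - 7)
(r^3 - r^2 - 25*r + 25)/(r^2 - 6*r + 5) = r + 5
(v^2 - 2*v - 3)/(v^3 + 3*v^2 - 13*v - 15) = 1/(v + 5)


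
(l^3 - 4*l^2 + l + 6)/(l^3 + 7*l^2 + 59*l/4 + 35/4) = 4*(l^2 - 5*l + 6)/(4*l^2 + 24*l + 35)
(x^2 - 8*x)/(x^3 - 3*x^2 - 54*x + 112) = x/(x^2 + 5*x - 14)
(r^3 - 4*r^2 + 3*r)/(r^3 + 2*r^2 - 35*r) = (r^2 - 4*r + 3)/(r^2 + 2*r - 35)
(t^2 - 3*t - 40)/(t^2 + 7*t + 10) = (t - 8)/(t + 2)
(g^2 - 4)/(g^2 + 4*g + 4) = (g - 2)/(g + 2)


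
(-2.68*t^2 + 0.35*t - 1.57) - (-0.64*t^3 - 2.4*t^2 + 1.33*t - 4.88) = 0.64*t^3 - 0.28*t^2 - 0.98*t + 3.31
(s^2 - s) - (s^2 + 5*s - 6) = 6 - 6*s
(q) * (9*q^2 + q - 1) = 9*q^3 + q^2 - q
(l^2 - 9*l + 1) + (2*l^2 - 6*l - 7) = 3*l^2 - 15*l - 6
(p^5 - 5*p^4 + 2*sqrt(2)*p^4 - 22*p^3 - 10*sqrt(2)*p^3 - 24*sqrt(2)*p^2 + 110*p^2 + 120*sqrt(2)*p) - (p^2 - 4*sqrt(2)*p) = p^5 - 5*p^4 + 2*sqrt(2)*p^4 - 22*p^3 - 10*sqrt(2)*p^3 - 24*sqrt(2)*p^2 + 109*p^2 + 124*sqrt(2)*p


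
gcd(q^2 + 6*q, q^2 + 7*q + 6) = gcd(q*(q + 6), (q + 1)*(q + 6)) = q + 6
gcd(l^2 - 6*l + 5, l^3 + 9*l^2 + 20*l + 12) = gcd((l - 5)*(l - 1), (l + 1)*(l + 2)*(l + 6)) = 1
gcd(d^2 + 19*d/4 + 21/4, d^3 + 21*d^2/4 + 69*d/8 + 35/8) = d + 7/4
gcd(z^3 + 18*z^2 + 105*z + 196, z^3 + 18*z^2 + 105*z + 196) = z^3 + 18*z^2 + 105*z + 196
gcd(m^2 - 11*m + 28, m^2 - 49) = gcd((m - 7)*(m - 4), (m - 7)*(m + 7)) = m - 7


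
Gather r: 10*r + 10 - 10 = 10*r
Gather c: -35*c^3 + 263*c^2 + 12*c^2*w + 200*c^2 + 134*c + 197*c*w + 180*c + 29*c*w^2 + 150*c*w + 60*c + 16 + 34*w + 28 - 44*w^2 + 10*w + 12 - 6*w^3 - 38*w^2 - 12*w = -35*c^3 + c^2*(12*w + 463) + c*(29*w^2 + 347*w + 374) - 6*w^3 - 82*w^2 + 32*w + 56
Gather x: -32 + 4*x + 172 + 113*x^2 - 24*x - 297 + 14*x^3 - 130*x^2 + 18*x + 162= 14*x^3 - 17*x^2 - 2*x + 5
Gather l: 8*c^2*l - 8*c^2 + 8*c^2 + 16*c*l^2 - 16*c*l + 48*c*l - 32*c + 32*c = 16*c*l^2 + l*(8*c^2 + 32*c)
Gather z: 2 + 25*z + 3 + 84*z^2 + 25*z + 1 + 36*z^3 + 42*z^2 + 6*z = 36*z^3 + 126*z^2 + 56*z + 6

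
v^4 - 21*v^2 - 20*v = v*(v - 5)*(v + 1)*(v + 4)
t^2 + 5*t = t*(t + 5)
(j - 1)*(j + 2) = j^2 + j - 2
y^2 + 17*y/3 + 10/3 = (y + 2/3)*(y + 5)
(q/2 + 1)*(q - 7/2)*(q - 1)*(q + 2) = q^4/2 - q^3/4 - 21*q^2/4 - 2*q + 7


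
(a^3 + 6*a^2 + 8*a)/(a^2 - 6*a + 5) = a*(a^2 + 6*a + 8)/(a^2 - 6*a + 5)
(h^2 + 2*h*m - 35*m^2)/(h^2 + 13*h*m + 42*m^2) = (h - 5*m)/(h + 6*m)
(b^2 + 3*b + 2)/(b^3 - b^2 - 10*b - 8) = 1/(b - 4)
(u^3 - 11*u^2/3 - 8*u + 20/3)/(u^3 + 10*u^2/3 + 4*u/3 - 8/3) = (u - 5)/(u + 2)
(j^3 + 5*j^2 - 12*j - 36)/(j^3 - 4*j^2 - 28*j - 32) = (j^2 + 3*j - 18)/(j^2 - 6*j - 16)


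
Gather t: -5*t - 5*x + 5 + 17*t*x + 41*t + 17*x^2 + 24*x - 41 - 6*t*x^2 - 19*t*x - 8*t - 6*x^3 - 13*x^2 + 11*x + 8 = t*(-6*x^2 - 2*x + 28) - 6*x^3 + 4*x^2 + 30*x - 28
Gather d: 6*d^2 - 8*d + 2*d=6*d^2 - 6*d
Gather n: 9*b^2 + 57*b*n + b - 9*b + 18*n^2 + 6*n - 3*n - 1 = 9*b^2 - 8*b + 18*n^2 + n*(57*b + 3) - 1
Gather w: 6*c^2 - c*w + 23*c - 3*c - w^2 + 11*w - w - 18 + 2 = 6*c^2 + 20*c - w^2 + w*(10 - c) - 16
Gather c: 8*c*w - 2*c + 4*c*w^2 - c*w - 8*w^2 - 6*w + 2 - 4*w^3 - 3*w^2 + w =c*(4*w^2 + 7*w - 2) - 4*w^3 - 11*w^2 - 5*w + 2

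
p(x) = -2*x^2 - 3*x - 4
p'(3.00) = -15.00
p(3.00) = -31.00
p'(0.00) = -3.00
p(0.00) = -4.00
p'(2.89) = -14.56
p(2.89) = -29.37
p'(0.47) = -4.88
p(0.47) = -5.85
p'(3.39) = -16.56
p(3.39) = -37.15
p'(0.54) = -5.16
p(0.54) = -6.20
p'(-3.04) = 9.16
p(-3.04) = -13.36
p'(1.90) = -10.60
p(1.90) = -16.92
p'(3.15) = -15.60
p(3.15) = -33.30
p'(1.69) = -9.76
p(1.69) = -14.78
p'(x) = -4*x - 3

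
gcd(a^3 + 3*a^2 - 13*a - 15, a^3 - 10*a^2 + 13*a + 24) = a^2 - 2*a - 3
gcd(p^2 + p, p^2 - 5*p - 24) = 1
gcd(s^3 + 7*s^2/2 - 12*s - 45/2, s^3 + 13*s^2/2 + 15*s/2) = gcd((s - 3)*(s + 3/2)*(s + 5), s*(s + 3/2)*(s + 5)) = s^2 + 13*s/2 + 15/2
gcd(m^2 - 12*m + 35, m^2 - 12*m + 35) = m^2 - 12*m + 35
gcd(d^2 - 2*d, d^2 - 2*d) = d^2 - 2*d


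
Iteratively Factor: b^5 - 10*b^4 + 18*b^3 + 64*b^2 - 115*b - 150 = (b + 2)*(b^4 - 12*b^3 + 42*b^2 - 20*b - 75) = (b - 3)*(b + 2)*(b^3 - 9*b^2 + 15*b + 25) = (b - 5)*(b - 3)*(b + 2)*(b^2 - 4*b - 5) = (b - 5)*(b - 3)*(b + 1)*(b + 2)*(b - 5)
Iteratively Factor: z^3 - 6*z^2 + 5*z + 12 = (z + 1)*(z^2 - 7*z + 12) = (z - 4)*(z + 1)*(z - 3)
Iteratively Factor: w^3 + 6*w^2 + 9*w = (w + 3)*(w^2 + 3*w) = w*(w + 3)*(w + 3)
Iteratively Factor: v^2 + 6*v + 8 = (v + 2)*(v + 4)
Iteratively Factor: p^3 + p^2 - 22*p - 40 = (p + 4)*(p^2 - 3*p - 10) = (p + 2)*(p + 4)*(p - 5)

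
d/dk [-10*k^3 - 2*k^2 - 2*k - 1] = -30*k^2 - 4*k - 2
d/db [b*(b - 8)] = 2*b - 8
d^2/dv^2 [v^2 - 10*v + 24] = 2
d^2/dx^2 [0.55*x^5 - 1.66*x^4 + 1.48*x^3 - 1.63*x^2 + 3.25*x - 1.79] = 11.0*x^3 - 19.92*x^2 + 8.88*x - 3.26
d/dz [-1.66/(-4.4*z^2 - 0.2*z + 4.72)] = (-14.608*z - 0.332)/(4.4*z^2 + 0.2*z - 4.72)^2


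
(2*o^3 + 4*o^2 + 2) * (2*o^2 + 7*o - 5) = 4*o^5 + 22*o^4 + 18*o^3 - 16*o^2 + 14*o - 10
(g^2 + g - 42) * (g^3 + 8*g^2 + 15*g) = g^5 + 9*g^4 - 19*g^3 - 321*g^2 - 630*g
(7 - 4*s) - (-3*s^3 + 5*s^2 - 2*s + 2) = 3*s^3 - 5*s^2 - 2*s + 5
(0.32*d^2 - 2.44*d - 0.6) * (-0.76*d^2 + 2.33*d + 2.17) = -0.2432*d^4 + 2.6*d^3 - 4.5348*d^2 - 6.6928*d - 1.302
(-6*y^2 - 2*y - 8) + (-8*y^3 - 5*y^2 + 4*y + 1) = -8*y^3 - 11*y^2 + 2*y - 7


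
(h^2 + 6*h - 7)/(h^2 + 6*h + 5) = (h^2 + 6*h - 7)/(h^2 + 6*h + 5)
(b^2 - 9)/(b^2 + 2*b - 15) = (b + 3)/(b + 5)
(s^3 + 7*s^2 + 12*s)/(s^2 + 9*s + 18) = s*(s + 4)/(s + 6)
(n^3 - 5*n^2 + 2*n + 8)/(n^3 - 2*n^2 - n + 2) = (n - 4)/(n - 1)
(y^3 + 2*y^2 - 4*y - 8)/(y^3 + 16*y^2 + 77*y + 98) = (y^2 - 4)/(y^2 + 14*y + 49)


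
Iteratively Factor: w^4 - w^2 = (w)*(w^3 - w) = w*(w - 1)*(w^2 + w) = w*(w - 1)*(w + 1)*(w)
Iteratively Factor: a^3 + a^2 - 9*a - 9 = (a - 3)*(a^2 + 4*a + 3) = (a - 3)*(a + 3)*(a + 1)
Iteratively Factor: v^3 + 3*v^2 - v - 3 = (v + 3)*(v^2 - 1) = (v - 1)*(v + 3)*(v + 1)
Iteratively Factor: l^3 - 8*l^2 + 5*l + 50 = (l - 5)*(l^2 - 3*l - 10) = (l - 5)^2*(l + 2)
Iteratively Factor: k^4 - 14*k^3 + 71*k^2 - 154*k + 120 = (k - 4)*(k^3 - 10*k^2 + 31*k - 30) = (k - 5)*(k - 4)*(k^2 - 5*k + 6) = (k - 5)*(k - 4)*(k - 2)*(k - 3)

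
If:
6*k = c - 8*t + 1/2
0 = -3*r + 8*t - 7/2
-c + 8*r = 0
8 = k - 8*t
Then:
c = -576/13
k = -133/26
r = -72/13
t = -341/208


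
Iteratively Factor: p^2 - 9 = (p - 3)*(p + 3)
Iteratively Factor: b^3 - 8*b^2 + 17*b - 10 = (b - 5)*(b^2 - 3*b + 2) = (b - 5)*(b - 1)*(b - 2)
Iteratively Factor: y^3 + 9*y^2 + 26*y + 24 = (y + 4)*(y^2 + 5*y + 6) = (y + 3)*(y + 4)*(y + 2)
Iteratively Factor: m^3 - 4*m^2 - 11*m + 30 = (m - 5)*(m^2 + m - 6) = (m - 5)*(m - 2)*(m + 3)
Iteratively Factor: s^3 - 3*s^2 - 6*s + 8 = (s + 2)*(s^2 - 5*s + 4) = (s - 1)*(s + 2)*(s - 4)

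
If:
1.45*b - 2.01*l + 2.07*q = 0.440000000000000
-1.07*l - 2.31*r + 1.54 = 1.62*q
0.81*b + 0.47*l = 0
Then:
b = 0.405988596401379*r - 0.210139025052474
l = 0.362154489984051 - 0.699682474649186*r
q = 0.711416478837695 - 0.96378997044776*r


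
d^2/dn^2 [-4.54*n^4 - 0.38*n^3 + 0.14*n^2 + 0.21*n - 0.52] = -54.48*n^2 - 2.28*n + 0.28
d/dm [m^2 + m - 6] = 2*m + 1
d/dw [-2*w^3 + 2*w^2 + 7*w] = -6*w^2 + 4*w + 7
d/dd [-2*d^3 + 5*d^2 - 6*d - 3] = -6*d^2 + 10*d - 6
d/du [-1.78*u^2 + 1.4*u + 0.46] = 1.4 - 3.56*u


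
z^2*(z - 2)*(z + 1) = z^4 - z^3 - 2*z^2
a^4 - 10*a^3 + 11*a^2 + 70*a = a*(a - 7)*(a - 5)*(a + 2)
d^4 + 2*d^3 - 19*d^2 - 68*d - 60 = (d - 5)*(d + 2)^2*(d + 3)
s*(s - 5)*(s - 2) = s^3 - 7*s^2 + 10*s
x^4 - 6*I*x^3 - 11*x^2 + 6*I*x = x*(x - 3*I)*(x - 2*I)*(x - I)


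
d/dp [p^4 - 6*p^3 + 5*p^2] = 2*p*(2*p^2 - 9*p + 5)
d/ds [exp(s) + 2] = exp(s)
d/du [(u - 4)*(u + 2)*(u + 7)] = 3*u^2 + 10*u - 22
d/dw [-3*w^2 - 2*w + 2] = -6*w - 2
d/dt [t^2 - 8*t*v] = 2*t - 8*v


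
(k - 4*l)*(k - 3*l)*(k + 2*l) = k^3 - 5*k^2*l - 2*k*l^2 + 24*l^3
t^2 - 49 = (t - 7)*(t + 7)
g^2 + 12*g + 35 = (g + 5)*(g + 7)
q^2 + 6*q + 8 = (q + 2)*(q + 4)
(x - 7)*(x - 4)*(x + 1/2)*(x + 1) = x^4 - 19*x^3/2 + 12*x^2 + 73*x/2 + 14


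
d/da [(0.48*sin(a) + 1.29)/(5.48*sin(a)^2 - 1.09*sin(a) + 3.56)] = (-2.6304*sin(a)^2 - 14.1384*sin(a) + 3.1149)*cos(a)/(30.0304*sin(a)^4 - 11.9464*sin(a)^3 + 40.2057*sin(a)^2 - 7.7608*sin(a) + 12.6736)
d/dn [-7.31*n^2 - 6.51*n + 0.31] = -14.62*n - 6.51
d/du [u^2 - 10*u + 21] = 2*u - 10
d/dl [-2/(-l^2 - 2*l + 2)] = 4*(-l - 1)/(l^2 + 2*l - 2)^2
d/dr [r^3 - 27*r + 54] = 3*r^2 - 27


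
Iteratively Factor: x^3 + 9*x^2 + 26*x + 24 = (x + 3)*(x^2 + 6*x + 8) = (x + 2)*(x + 3)*(x + 4)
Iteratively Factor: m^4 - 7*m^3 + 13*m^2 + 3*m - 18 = (m - 3)*(m^3 - 4*m^2 + m + 6) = (m - 3)*(m - 2)*(m^2 - 2*m - 3) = (m - 3)*(m - 2)*(m + 1)*(m - 3)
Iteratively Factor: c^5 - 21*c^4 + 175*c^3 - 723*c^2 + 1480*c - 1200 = (c - 5)*(c^4 - 16*c^3 + 95*c^2 - 248*c + 240) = (c - 5)*(c - 4)*(c^3 - 12*c^2 + 47*c - 60) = (c - 5)*(c - 4)^2*(c^2 - 8*c + 15) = (c - 5)*(c - 4)^2*(c - 3)*(c - 5)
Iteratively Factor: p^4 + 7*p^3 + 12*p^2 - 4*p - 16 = (p - 1)*(p^3 + 8*p^2 + 20*p + 16) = (p - 1)*(p + 2)*(p^2 + 6*p + 8) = (p - 1)*(p + 2)*(p + 4)*(p + 2)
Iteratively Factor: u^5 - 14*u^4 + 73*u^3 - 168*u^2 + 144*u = (u)*(u^4 - 14*u^3 + 73*u^2 - 168*u + 144) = u*(u - 3)*(u^3 - 11*u^2 + 40*u - 48) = u*(u - 4)*(u - 3)*(u^2 - 7*u + 12) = u*(u - 4)*(u - 3)^2*(u - 4)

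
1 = 1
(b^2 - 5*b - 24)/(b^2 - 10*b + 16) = (b + 3)/(b - 2)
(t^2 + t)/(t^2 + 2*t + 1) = t/(t + 1)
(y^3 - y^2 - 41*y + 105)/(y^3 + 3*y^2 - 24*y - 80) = (y^2 + 4*y - 21)/(y^2 + 8*y + 16)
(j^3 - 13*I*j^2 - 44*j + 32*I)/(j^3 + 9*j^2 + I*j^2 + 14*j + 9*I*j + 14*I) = (j^3 - 13*I*j^2 - 44*j + 32*I)/(j^3 + j^2*(9 + I) + j*(14 + 9*I) + 14*I)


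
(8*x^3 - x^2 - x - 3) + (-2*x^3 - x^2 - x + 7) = 6*x^3 - 2*x^2 - 2*x + 4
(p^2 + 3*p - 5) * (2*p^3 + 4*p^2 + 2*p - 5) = 2*p^5 + 10*p^4 + 4*p^3 - 19*p^2 - 25*p + 25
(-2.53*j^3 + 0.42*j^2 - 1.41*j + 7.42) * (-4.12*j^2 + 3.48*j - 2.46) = 10.4236*j^5 - 10.5348*j^4 + 13.4946*j^3 - 36.5104*j^2 + 29.2902*j - 18.2532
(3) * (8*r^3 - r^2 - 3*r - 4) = 24*r^3 - 3*r^2 - 9*r - 12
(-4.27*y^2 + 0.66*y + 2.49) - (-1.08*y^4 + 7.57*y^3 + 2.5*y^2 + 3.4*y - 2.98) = 1.08*y^4 - 7.57*y^3 - 6.77*y^2 - 2.74*y + 5.47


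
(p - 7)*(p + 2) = p^2 - 5*p - 14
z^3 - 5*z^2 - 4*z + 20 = (z - 5)*(z - 2)*(z + 2)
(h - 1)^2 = h^2 - 2*h + 1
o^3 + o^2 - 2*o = o*(o - 1)*(o + 2)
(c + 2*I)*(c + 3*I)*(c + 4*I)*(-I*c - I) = -I*c^4 + 9*c^3 - I*c^3 + 9*c^2 + 26*I*c^2 - 24*c + 26*I*c - 24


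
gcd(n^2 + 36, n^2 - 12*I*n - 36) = n - 6*I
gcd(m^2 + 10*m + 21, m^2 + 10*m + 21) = m^2 + 10*m + 21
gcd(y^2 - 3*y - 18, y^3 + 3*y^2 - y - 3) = y + 3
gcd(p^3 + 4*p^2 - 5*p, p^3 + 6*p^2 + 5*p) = p^2 + 5*p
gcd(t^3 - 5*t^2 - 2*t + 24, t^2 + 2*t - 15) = t - 3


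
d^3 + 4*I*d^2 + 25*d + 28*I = (d - 4*I)*(d + I)*(d + 7*I)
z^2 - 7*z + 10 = (z - 5)*(z - 2)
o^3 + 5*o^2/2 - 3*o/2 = o*(o - 1/2)*(o + 3)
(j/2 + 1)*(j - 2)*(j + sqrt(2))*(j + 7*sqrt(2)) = j^4/2 + 4*sqrt(2)*j^3 + 5*j^2 - 16*sqrt(2)*j - 28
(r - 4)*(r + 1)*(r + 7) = r^3 + 4*r^2 - 25*r - 28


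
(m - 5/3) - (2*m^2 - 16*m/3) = -2*m^2 + 19*m/3 - 5/3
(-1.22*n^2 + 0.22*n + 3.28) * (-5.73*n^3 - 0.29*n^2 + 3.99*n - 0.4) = 6.9906*n^5 - 0.9068*n^4 - 23.726*n^3 + 0.4146*n^2 + 12.9992*n - 1.312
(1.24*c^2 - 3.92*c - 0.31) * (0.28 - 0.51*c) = -0.6324*c^3 + 2.3464*c^2 - 0.9395*c - 0.0868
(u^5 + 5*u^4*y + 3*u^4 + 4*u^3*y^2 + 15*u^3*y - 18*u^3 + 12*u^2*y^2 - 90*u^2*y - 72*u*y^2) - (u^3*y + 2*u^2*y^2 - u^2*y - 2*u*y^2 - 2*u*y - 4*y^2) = u^5 + 5*u^4*y + 3*u^4 + 4*u^3*y^2 + 14*u^3*y - 18*u^3 + 10*u^2*y^2 - 89*u^2*y - 70*u*y^2 + 2*u*y + 4*y^2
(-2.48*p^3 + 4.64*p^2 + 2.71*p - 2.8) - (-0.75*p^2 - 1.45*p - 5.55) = -2.48*p^3 + 5.39*p^2 + 4.16*p + 2.75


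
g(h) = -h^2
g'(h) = -2*h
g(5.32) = -28.30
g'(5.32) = -10.64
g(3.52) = -12.39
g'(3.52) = -7.04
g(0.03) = -0.00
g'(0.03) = -0.06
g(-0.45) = -0.20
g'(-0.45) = 0.90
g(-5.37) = -28.84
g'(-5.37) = 10.74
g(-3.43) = -11.76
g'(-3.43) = 6.86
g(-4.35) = -18.92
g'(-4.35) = 8.70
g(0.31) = -0.10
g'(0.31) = -0.62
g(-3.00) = -9.00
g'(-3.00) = 6.00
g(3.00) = -9.00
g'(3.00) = -6.00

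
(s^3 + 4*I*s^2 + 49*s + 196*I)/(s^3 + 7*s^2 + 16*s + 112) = (s^2 + 49)/(s^2 + s*(7 - 4*I) - 28*I)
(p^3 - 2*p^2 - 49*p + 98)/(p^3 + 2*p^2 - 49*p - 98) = (p - 2)/(p + 2)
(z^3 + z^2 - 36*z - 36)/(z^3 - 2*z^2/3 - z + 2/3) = 3*(z^2 - 36)/(3*z^2 - 5*z + 2)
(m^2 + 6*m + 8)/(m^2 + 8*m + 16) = (m + 2)/(m + 4)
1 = 1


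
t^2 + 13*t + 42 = (t + 6)*(t + 7)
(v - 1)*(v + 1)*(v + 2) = v^3 + 2*v^2 - v - 2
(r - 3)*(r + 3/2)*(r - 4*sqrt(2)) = r^3 - 4*sqrt(2)*r^2 - 3*r^2/2 - 9*r/2 + 6*sqrt(2)*r + 18*sqrt(2)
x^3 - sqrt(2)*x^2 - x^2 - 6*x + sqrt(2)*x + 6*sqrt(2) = (x - 3)*(x + 2)*(x - sqrt(2))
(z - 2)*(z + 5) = z^2 + 3*z - 10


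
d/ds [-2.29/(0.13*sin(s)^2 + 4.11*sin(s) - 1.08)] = (0.5954*sin(s) + 9.4119)*cos(s)/(0.13*sin(s)^2 + 4.11*sin(s) - 1.08)^2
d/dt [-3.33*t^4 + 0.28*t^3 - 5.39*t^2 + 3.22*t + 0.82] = -13.32*t^3 + 0.84*t^2 - 10.78*t + 3.22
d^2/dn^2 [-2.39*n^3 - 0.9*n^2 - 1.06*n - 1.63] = -14.34*n - 1.8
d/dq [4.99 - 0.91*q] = -0.910000000000000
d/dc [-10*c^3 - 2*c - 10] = -30*c^2 - 2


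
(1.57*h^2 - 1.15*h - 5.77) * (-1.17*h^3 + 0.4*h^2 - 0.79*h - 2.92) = -1.8369*h^5 + 1.9735*h^4 + 5.0506*h^3 - 5.9839*h^2 + 7.9163*h + 16.8484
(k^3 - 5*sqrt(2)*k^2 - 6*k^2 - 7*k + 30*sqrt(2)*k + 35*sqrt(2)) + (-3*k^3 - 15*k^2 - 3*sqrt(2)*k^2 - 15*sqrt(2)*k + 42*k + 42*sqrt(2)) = -2*k^3 - 21*k^2 - 8*sqrt(2)*k^2 + 15*sqrt(2)*k + 35*k + 77*sqrt(2)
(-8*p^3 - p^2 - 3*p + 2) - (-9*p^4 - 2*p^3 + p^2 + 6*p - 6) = 9*p^4 - 6*p^3 - 2*p^2 - 9*p + 8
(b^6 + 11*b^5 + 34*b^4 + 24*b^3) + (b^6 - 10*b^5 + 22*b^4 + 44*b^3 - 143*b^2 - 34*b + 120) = 2*b^6 + b^5 + 56*b^4 + 68*b^3 - 143*b^2 - 34*b + 120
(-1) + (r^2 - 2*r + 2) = r^2 - 2*r + 1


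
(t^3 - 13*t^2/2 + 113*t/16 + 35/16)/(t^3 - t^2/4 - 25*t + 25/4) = (16*t^2 - 24*t - 7)/(4*(4*t^2 + 19*t - 5))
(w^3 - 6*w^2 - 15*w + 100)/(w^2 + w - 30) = (w^2 - w - 20)/(w + 6)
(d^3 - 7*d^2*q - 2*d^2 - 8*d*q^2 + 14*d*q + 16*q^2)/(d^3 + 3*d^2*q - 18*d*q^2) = (d^3 - 7*d^2*q - 2*d^2 - 8*d*q^2 + 14*d*q + 16*q^2)/(d*(d^2 + 3*d*q - 18*q^2))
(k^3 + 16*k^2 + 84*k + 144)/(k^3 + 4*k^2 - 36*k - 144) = (k + 6)/(k - 6)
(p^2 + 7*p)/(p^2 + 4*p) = (p + 7)/(p + 4)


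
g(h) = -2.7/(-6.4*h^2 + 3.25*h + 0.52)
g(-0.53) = 0.90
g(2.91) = 0.06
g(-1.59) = 0.13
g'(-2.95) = 0.03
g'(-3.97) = 0.01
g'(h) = -2.7*(12.8*h - 3.25)/(-6.4*h^2 + 3.25*h + 0.52)^2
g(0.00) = -5.19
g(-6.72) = 0.01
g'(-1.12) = 0.38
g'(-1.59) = 0.15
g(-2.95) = 0.04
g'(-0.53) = 3.01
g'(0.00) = 32.45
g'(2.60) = -0.07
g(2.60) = 0.08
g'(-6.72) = 0.00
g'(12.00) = -0.00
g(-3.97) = 0.02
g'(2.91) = -0.05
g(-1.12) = 0.24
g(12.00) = 0.00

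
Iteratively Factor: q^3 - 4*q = (q - 2)*(q^2 + 2*q) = (q - 2)*(q + 2)*(q)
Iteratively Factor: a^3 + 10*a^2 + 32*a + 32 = (a + 4)*(a^2 + 6*a + 8) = (a + 4)^2*(a + 2)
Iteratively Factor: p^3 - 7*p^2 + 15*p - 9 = (p - 1)*(p^2 - 6*p + 9) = (p - 3)*(p - 1)*(p - 3)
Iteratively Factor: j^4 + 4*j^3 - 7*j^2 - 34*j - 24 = (j + 1)*(j^3 + 3*j^2 - 10*j - 24) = (j + 1)*(j + 4)*(j^2 - j - 6) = (j + 1)*(j + 2)*(j + 4)*(j - 3)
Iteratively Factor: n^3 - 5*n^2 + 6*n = (n - 3)*(n^2 - 2*n) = (n - 3)*(n - 2)*(n)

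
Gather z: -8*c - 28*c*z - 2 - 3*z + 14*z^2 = -8*c + 14*z^2 + z*(-28*c - 3) - 2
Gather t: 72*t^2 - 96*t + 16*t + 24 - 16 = 72*t^2 - 80*t + 8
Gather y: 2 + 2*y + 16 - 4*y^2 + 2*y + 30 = -4*y^2 + 4*y + 48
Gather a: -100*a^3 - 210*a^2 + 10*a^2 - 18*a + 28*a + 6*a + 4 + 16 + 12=-100*a^3 - 200*a^2 + 16*a + 32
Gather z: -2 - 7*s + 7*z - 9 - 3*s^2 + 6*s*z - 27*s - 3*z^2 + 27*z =-3*s^2 - 34*s - 3*z^2 + z*(6*s + 34) - 11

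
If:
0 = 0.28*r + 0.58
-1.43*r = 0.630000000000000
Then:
No Solution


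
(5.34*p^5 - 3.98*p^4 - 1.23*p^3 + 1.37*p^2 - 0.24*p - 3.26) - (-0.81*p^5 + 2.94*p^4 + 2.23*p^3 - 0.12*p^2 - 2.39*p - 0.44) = 6.15*p^5 - 6.92*p^4 - 3.46*p^3 + 1.49*p^2 + 2.15*p - 2.82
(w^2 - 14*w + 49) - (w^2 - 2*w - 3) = 52 - 12*w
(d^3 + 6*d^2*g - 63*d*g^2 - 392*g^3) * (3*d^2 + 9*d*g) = 3*d^5 + 27*d^4*g - 135*d^3*g^2 - 1743*d^2*g^3 - 3528*d*g^4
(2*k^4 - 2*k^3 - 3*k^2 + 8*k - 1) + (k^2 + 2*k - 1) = 2*k^4 - 2*k^3 - 2*k^2 + 10*k - 2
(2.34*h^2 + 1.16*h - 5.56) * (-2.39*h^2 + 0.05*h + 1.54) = -5.5926*h^4 - 2.6554*h^3 + 16.95*h^2 + 1.5084*h - 8.5624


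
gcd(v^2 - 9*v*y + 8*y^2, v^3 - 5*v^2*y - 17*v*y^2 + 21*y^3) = -v + y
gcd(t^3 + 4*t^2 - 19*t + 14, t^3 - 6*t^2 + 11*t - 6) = t^2 - 3*t + 2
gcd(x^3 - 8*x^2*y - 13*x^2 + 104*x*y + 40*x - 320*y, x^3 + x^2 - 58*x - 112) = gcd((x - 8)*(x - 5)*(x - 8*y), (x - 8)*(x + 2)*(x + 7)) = x - 8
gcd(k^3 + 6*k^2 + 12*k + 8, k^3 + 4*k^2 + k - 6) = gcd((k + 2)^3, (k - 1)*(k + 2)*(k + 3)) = k + 2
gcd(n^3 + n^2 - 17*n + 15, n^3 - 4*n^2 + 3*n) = n^2 - 4*n + 3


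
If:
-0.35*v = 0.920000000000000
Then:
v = -2.63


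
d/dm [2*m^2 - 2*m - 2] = 4*m - 2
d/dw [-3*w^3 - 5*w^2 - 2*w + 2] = -9*w^2 - 10*w - 2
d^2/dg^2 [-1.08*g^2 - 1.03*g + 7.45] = -2.16000000000000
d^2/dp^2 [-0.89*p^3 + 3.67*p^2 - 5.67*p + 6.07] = 7.34 - 5.34*p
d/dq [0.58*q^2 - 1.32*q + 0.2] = 1.16*q - 1.32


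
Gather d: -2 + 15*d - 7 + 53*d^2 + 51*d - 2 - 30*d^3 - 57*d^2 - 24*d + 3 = -30*d^3 - 4*d^2 + 42*d - 8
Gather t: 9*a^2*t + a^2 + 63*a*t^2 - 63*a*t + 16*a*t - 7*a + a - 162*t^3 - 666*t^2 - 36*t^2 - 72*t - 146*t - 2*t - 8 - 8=a^2 - 6*a - 162*t^3 + t^2*(63*a - 702) + t*(9*a^2 - 47*a - 220) - 16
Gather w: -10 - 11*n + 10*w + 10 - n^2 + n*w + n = -n^2 - 10*n + w*(n + 10)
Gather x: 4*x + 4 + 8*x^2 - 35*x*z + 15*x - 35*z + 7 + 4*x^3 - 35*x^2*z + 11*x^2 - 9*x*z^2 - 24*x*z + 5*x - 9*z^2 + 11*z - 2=4*x^3 + x^2*(19 - 35*z) + x*(-9*z^2 - 59*z + 24) - 9*z^2 - 24*z + 9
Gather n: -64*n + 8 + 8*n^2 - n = 8*n^2 - 65*n + 8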